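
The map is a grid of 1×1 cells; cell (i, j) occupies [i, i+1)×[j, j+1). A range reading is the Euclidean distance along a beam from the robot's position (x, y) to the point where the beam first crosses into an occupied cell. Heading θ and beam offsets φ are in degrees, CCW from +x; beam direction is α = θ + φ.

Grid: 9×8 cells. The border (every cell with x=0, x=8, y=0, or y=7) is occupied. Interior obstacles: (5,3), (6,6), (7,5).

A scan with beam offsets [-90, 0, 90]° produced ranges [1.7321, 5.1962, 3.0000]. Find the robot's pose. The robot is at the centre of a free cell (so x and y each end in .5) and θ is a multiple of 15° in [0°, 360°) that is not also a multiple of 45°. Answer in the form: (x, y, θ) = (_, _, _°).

(x, y, θ) = (2.5, 5.5, 300°)

Enumerate (i+0.5, j+0.5, θ) over the 39 free cells and 16 admissible headings. For each, cast all 3 beams and compare to the given ranges.
  (4.5, 6.5, 15°): beam 1 = 2.5882 ≠ 1.7321 ✗
  (5.5, 4.5, 105°): beam 1 = 1.9319 ≠ 1.7321 ✗
  (6.5, 3.5, 330°): beam 1 = 2.8868 ≠ 1.7321 ✗
  (3.5, 5.5, 30°): beam 1 = 5.1962 ≠ 1.7321 ✗
  …
  (2.5, 5.5, 300°): r_1=1.7321, r_2=5.1962, r_3=3.0000 — all match ✓
No second candidate reproduces the full scan.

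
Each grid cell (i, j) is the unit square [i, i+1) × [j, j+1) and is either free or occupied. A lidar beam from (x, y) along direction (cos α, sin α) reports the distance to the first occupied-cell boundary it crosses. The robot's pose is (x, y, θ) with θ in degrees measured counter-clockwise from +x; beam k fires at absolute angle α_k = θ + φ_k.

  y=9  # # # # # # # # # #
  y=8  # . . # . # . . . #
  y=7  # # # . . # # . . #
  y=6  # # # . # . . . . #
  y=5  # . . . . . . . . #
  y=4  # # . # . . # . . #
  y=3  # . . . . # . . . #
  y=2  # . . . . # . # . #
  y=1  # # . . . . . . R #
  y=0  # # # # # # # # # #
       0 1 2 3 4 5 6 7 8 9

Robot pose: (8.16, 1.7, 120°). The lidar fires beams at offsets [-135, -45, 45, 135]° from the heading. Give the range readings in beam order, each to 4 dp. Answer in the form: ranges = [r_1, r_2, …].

beam 1: φ=-135°, α=345°
  dir = (cos 345°, sin 345°) = (0.9659, -0.2588); from cell (8,1)
  next x-line at t=0.8696, next y-line at t=2.7046; Δt_x=1.0353, Δt_y=3.8637
    x: enter (9,1) at t=0.8696 ← occupied
  → r_1 = 0.8696
beam 2: φ=-45°, α=75°
  dir = (cos 75°, sin 75°) = (0.2588, 0.9659); from cell (8,1)
  next x-line at t=3.2455, next y-line at t=0.3106; Δt_x=3.8637, Δt_y=1.0353
    y: enter (8,2) at t=0.3106
    y: enter (8,3) at t=1.3459
    y: enter (8,4) at t=2.3811
    x: enter (9,4) at t=3.2455 ← occupied
  → r_2 = 3.2455
beam 3: φ=45°, α=165°
  dir = (cos 165°, sin 165°) = (-0.9659, 0.2588); from cell (8,1)
  next x-line at t=0.1656, next y-line at t=1.1591; Δt_x=1.0353, Δt_y=3.8637
    x: enter (7,1) at t=0.1656
    y: enter (7,2) at t=1.1591 ← occupied
  → r_3 = 1.1591
beam 4: φ=135°, α=255°
  dir = (cos 255°, sin 255°) = (-0.2588, -0.9659); from cell (8,1)
  next x-line at t=0.6182, next y-line at t=0.7247; Δt_x=3.8637, Δt_y=1.0353
    x: enter (7,1) at t=0.6182
    y: enter (7,0) at t=0.7247 ← occupied
  → r_4 = 0.7247

ranges = [0.8696, 3.2455, 1.1591, 0.7247]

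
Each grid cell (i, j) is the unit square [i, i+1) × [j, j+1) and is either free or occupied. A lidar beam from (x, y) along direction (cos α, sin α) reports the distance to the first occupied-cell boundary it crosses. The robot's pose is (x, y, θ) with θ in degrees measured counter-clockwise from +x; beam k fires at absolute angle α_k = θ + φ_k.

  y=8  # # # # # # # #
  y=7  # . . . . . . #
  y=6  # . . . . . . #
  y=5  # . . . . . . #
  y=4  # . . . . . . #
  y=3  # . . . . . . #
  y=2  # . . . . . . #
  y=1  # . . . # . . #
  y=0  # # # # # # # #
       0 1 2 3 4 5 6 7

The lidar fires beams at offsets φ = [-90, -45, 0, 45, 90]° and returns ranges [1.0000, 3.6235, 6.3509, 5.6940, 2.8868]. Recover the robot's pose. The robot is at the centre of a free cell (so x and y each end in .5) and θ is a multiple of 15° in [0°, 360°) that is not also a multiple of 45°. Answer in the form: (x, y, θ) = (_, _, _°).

Candidates: 41 free-cell centres × 16 headings = 656 poses. Raycast each; keep the one whose scan matches to 4 dp.
  (1.5, 5.5, 330°): beam 2 = 4.6587 ≠ 3.6235 ✗
  (3.5, 7.5, 165°): beam 1 = 0.5176 ≠ 1.0000 ✗
  (6.5, 1.5, 345°): beam 1 = 0.5176 ≠ 1.0000 ✗
  (1.5, 2.5, 210°): beam 2 = 0.5176 ≠ 3.6235 ✗
  …
  (3.5, 2.5, 60°): r_1=1.0000, r_2=3.6235, r_3=6.3509, r_4=5.6940, r_5=2.8868 — all match ✓
No second candidate reproduces the full scan.

(x, y, θ) = (3.5, 2.5, 60°)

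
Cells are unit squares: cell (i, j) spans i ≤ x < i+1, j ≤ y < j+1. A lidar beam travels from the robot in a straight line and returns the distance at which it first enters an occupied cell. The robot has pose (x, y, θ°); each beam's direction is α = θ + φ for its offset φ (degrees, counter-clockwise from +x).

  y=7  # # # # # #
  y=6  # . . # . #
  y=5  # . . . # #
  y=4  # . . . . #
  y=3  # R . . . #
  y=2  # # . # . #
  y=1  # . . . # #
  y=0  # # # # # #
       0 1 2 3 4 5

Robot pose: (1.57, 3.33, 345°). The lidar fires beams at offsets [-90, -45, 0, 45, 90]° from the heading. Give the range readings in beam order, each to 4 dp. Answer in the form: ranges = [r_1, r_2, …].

beam 1: φ=-90°, α=255°
  cosα=-0.2588 sinα=-0.9659 | (1,3) | tMaxX 2.2023 tMaxY 0.3416 | tΔX 3.8637 tΔY 1.0353
    t=0.3416 [y] (1,2) — stop
  → r_1 = 0.3416
beam 2: φ=-45°, α=300°
  cosα=0.5000 sinα=-0.8660 | (1,3) | tMaxX 0.8600 tMaxY 0.3811 | tΔX 2.0000 tΔY 1.1547
    t=0.3811 [y] (1,2) — stop
  → r_2 = 0.3811
beam 3: φ=0°, α=345°
  cosα=0.9659 sinα=-0.2588 | (1,3) | tMaxX 0.4452 tMaxY 1.2750 | tΔX 1.0353 tΔY 3.8637
    t=0.4452 [x] (2,3)
    t=1.2750 [y] (2,2)
    t=1.4804 [x] (3,2) — stop
  → r_3 = 1.4804
beam 4: φ=45°, α=30°
  cosα=0.8660 sinα=0.5000 | (1,3) | tMaxX 0.4965 tMaxY 1.3400 | tΔX 1.1547 tΔY 2.0000
    t=0.4965 [x] (2,3)
    t=1.3400 [y] (2,4)
    t=1.6512 [x] (3,4)
    t=2.8059 [x] (4,4)
    t=3.3400 [y] (4,5) — stop
  → r_4 = 3.3400
beam 5: φ=90°, α=75°
  cosα=0.2588 sinα=0.9659 | (1,3) | tMaxX 1.6614 tMaxY 0.6936 | tΔX 3.8637 tΔY 1.0353
    t=0.6936 [y] (1,4)
    t=1.6614 [x] (2,4)
    t=1.7289 [y] (2,5)
    t=2.7642 [y] (2,6)
    t=3.7995 [y] (2,7) — stop
  → r_5 = 3.7995

ranges = [0.3416, 0.3811, 1.4804, 3.3400, 3.7995]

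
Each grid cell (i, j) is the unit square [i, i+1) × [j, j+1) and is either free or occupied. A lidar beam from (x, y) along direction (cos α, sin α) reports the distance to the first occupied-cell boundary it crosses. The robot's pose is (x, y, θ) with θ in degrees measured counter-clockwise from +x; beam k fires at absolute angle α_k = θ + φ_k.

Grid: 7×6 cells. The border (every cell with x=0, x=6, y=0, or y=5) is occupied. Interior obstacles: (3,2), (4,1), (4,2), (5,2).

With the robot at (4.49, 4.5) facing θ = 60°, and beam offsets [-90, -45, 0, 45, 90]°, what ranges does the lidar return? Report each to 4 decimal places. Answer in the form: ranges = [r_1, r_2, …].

ranges = [1.7436, 1.5633, 0.5774, 0.5176, 1.0000]

beam 1: φ=-90°, α=330°
  direction (0.8660, -0.5000); cell (4,4); t to first gridline: x 0.5889, y 1.0000 (then +1.1547 / +2.0000)
    (5,4) via x @ 0.5889
    (5,3) via y @ 1.0000
    (6,3) via x @ 1.7436  # hit
  → r_1 = 1.7436
beam 2: φ=-45°, α=15°
  direction (0.9659, 0.2588); cell (4,4); t to first gridline: x 0.5280, y 1.9319 (then +1.0353 / +3.8637)
    (5,4) via x @ 0.5280
    (6,4) via x @ 1.5633  # hit
  → r_2 = 1.5633
beam 3: φ=0°, α=60°
  direction (0.5000, 0.8660); cell (4,4); t to first gridline: x 1.0200, y 0.5774 (then +2.0000 / +1.1547)
    (4,5) via y @ 0.5774  # hit
  → r_3 = 0.5774
beam 4: φ=45°, α=105°
  direction (-0.2588, 0.9659); cell (4,4); t to first gridline: x 1.8932, y 0.5176 (then +3.8637 / +1.0353)
    (4,5) via y @ 0.5176  # hit
  → r_4 = 0.5176
beam 5: φ=90°, α=150°
  direction (-0.8660, 0.5000); cell (4,4); t to first gridline: x 0.5658, y 1.0000 (then +1.1547 / +2.0000)
    (3,4) via x @ 0.5658
    (3,5) via y @ 1.0000  # hit
  → r_5 = 1.0000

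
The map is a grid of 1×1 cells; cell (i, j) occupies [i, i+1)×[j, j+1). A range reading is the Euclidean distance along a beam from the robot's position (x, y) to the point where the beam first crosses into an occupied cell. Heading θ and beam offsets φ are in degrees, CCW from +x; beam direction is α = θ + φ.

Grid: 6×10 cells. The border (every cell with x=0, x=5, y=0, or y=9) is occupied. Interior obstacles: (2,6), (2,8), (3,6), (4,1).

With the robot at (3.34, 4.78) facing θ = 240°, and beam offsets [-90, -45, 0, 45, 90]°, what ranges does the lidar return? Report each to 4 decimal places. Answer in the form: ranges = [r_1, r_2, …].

beam 1: φ=-90°, α=150°
  direction (-0.8660, 0.5000); cell (3,4); t to first gridline: x 0.3926, y 0.4400 (then +1.1547 / +2.0000)
    (2,4) via x @ 0.3926
    (2,5) via y @ 0.4400
    (1,5) via x @ 1.5473
    (1,6) via y @ 2.4400
    (0,6) via x @ 2.7020  # hit
  → r_1 = 2.7020
beam 2: φ=-45°, α=195°
  direction (-0.9659, -0.2588); cell (3,4); t to first gridline: x 0.3520, y 3.0137 (then +1.0353 / +3.8637)
    (2,4) via x @ 0.3520
    (1,4) via x @ 1.3873
    (0,4) via x @ 2.4225  # hit
  → r_2 = 2.4225
beam 3: φ=0°, α=240°
  direction (-0.5000, -0.8660); cell (3,4); t to first gridline: x 0.6800, y 0.9007 (then +2.0000 / +1.1547)
    (2,4) via x @ 0.6800
    (2,3) via y @ 0.9007
    (2,2) via y @ 2.0554
    (1,2) via x @ 2.6800
    (1,1) via y @ 3.2101
    (1,0) via y @ 4.3648  # hit
  → r_3 = 4.3648
beam 4: φ=45°, α=285°
  direction (0.2588, -0.9659); cell (3,4); t to first gridline: x 2.5500, y 0.8075 (then +3.8637 / +1.0353)
    (3,3) via y @ 0.8075
    (3,2) via y @ 1.8428
    (4,2) via x @ 2.5500
    (4,1) via y @ 2.8781  # hit
  → r_4 = 2.8781
beam 5: φ=90°, α=330°
  direction (0.8660, -0.5000); cell (3,4); t to first gridline: x 0.7621, y 1.5600 (then +1.1547 / +2.0000)
    (4,4) via x @ 0.7621
    (4,3) via y @ 1.5600
    (5,3) via x @ 1.9168  # hit
  → r_5 = 1.9168

ranges = [2.7020, 2.4225, 4.3648, 2.8781, 1.9168]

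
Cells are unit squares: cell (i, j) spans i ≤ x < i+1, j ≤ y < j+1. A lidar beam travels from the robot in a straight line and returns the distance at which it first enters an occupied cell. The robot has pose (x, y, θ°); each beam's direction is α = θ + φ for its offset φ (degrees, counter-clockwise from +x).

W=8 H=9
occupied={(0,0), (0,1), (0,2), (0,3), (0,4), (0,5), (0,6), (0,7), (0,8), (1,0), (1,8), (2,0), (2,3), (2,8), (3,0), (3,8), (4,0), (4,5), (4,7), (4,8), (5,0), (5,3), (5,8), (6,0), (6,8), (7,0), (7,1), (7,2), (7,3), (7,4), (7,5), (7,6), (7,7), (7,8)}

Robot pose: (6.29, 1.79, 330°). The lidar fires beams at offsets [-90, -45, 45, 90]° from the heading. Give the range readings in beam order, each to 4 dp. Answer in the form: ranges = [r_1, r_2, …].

ranges = [0.9122, 0.8179, 0.7350, 1.4200]

beam 1: φ=-90°, α=240°
  direction (-0.5000, -0.8660); cell (6,1); t to first gridline: x 0.5800, y 0.9122 (then +2.0000 / +1.1547)
    (5,1) via x @ 0.5800
    (5,0) via y @ 0.9122  # hit
  → r_1 = 0.9122
beam 2: φ=-45°, α=285°
  direction (0.2588, -0.9659); cell (6,1); t to first gridline: x 2.7432, y 0.8179 (then +3.8637 / +1.0353)
    (6,0) via y @ 0.8179  # hit
  → r_2 = 0.8179
beam 3: φ=45°, α=15°
  direction (0.9659, 0.2588); cell (6,1); t to first gridline: x 0.7350, y 0.8114 (then +1.0353 / +3.8637)
    (7,1) via x @ 0.7350  # hit
  → r_3 = 0.7350
beam 4: φ=90°, α=60°
  direction (0.5000, 0.8660); cell (6,1); t to first gridline: x 1.4200, y 0.2425 (then +2.0000 / +1.1547)
    (6,2) via y @ 0.2425
    (6,3) via y @ 1.3972
    (7,3) via x @ 1.4200  # hit
  → r_4 = 1.4200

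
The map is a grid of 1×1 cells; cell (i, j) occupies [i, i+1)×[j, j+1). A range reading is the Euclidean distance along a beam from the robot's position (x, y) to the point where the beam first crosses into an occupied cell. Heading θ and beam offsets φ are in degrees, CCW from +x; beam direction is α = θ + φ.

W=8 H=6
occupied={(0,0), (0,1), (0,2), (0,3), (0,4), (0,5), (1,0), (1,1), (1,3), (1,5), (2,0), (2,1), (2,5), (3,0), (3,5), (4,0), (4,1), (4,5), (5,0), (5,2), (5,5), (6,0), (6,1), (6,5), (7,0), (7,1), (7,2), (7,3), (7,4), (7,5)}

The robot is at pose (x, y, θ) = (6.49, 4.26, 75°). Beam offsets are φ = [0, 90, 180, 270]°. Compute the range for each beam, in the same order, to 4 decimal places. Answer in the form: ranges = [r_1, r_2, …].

beam 1: φ=0°, α=75°
  cosα=0.2588 sinα=0.9659 | (6,4) | tMaxX 1.9705 tMaxY 0.7661 | tΔX 3.8637 tΔY 1.0353
    t=0.7661 [y] (6,5) — stop
  → r_1 = 0.7661
beam 2: φ=90°, α=165°
  cosα=-0.9659 sinα=0.2588 | (6,4) | tMaxX 0.5073 tMaxY 2.8591 | tΔX 1.0353 tΔY 3.8637
    t=0.5073 [x] (5,4)
    t=1.5426 [x] (4,4)
    t=2.5778 [x] (3,4)
    t=2.8591 [y] (3,5) — stop
  → r_2 = 2.8591
beam 3: φ=180°, α=255°
  cosα=-0.2588 sinα=-0.9659 | (6,4) | tMaxX 1.8932 tMaxY 0.2692 | tΔX 3.8637 tΔY 1.0353
    t=0.2692 [y] (6,3)
    t=1.3044 [y] (6,2)
    t=1.8932 [x] (5,2) — stop
  → r_3 = 1.8932
beam 4: φ=270°, α=345°
  cosα=0.9659 sinα=-0.2588 | (6,4) | tMaxX 0.5280 tMaxY 1.0046 | tΔX 1.0353 tΔY 3.8637
    t=0.5280 [x] (7,4) — stop
  → r_4 = 0.5280

ranges = [0.7661, 2.8591, 1.8932, 0.5280]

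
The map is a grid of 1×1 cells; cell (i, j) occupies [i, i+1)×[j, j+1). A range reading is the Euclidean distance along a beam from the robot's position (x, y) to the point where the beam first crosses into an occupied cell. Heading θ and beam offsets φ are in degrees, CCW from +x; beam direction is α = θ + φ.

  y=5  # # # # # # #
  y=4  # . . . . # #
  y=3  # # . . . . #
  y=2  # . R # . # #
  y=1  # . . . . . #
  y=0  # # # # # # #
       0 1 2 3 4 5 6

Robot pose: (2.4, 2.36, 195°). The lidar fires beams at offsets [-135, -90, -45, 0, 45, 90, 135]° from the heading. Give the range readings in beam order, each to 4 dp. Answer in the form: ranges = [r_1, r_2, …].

ranges = [3.0484, 1.5455, 1.2800, 1.4494, 1.5704, 1.4080, 0.6928]

beam 1: φ=-135°, α=60°
  cosα=0.5000 sinα=0.8660 | (2,2) | tMaxX 1.2000 tMaxY 0.7390 | tΔX 2.0000 tΔY 1.1547
    t=0.7390 [y] (2,3)
    t=1.2000 [x] (3,3)
    t=1.8937 [y] (3,4)
    t=3.0484 [y] (3,5) — stop
  → r_1 = 3.0484
beam 2: φ=-90°, α=105°
  cosα=-0.2588 sinα=0.9659 | (2,2) | tMaxX 1.5455 tMaxY 0.6626 | tΔX 3.8637 tΔY 1.0353
    t=0.6626 [y] (2,3)
    t=1.5455 [x] (1,3) — stop
  → r_2 = 1.5455
beam 3: φ=-45°, α=150°
  cosα=-0.8660 sinα=0.5000 | (2,2) | tMaxX 0.4619 tMaxY 1.2800 | tΔX 1.1547 tΔY 2.0000
    t=0.4619 [x] (1,2)
    t=1.2800 [y] (1,3) — stop
  → r_3 = 1.2800
beam 4: φ=0°, α=195°
  cosα=-0.9659 sinα=-0.2588 | (2,2) | tMaxX 0.4141 tMaxY 1.3909 | tΔX 1.0353 tΔY 3.8637
    t=0.4141 [x] (1,2)
    t=1.3909 [y] (1,1)
    t=1.4494 [x] (0,1) — stop
  → r_4 = 1.4494
beam 5: φ=45°, α=240°
  cosα=-0.5000 sinα=-0.8660 | (2,2) | tMaxX 0.8000 tMaxY 0.4157 | tΔX 2.0000 tΔY 1.1547
    t=0.4157 [y] (2,1)
    t=0.8000 [x] (1,1)
    t=1.5704 [y] (1,0) — stop
  → r_5 = 1.5704
beam 6: φ=90°, α=285°
  cosα=0.2588 sinα=-0.9659 | (2,2) | tMaxX 2.3182 tMaxY 0.3727 | tΔX 3.8637 tΔY 1.0353
    t=0.3727 [y] (2,1)
    t=1.4080 [y] (2,0) — stop
  → r_6 = 1.4080
beam 7: φ=135°, α=330°
  cosα=0.8660 sinα=-0.5000 | (2,2) | tMaxX 0.6928 tMaxY 0.7200 | tΔX 1.1547 tΔY 2.0000
    t=0.6928 [x] (3,2) — stop
  → r_7 = 0.6928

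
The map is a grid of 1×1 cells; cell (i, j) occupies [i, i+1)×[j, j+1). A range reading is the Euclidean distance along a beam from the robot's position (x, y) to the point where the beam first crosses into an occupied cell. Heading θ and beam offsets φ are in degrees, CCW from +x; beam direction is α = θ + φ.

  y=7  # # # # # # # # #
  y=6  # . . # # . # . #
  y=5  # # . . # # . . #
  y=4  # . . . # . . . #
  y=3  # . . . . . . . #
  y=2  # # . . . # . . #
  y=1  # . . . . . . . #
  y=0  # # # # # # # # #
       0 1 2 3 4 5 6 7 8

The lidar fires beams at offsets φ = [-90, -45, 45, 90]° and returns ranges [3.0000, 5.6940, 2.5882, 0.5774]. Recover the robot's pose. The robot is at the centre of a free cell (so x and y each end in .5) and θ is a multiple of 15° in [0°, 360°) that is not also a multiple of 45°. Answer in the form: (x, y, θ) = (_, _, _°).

(x, y, θ) = (2.5, 2.5, 60°)

The pose lattice has 33·16 = 528 candidates. Test each by forward raycasting.
  (7.5, 3.5, 60°): beam 1 = 0.5774 ≠ 3.0000 ✗
  (4.5, 3.5, 300°): beam 1 = 2.8868 ≠ 3.0000 ✗
  (6.5, 5.5, 75°): beam 1 = 1.5529 ≠ 3.0000 ✗
  (2.5, 2.5, 240°): beam 1 = 0.5774 ≠ 3.0000 ✗
  (2.5, 2.5, 15°): beam 1 = 1.5529 ≠ 3.0000 ✗
  …
  (2.5, 2.5, 60°): r_1=3.0000, r_2=5.6940, r_3=2.5882, r_4=0.5774 — all match ✓
No second candidate reproduces the full scan.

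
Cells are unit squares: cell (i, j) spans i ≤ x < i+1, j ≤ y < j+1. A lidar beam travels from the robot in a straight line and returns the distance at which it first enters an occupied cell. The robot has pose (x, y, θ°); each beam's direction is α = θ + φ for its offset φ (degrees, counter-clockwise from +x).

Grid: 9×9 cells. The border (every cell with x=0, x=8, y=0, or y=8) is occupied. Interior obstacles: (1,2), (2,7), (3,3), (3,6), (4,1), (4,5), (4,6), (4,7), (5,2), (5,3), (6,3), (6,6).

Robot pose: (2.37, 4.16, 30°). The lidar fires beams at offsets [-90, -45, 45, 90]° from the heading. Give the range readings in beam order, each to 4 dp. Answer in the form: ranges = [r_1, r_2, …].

ranges = [1.2600, 0.6522, 2.4341, 2.7400]

beam 1: φ=-90°, α=300°
  cosα=0.5000 sinα=-0.8660 | (2,4) | tMaxX 1.2600 tMaxY 0.1848 | tΔX 2.0000 tΔY 1.1547
    t=0.1848 [y] (2,3)
    t=1.2600 [x] (3,3) — stop
  → r_1 = 1.2600
beam 2: φ=-45°, α=345°
  cosα=0.9659 sinα=-0.2588 | (2,4) | tMaxX 0.6522 tMaxY 0.6182 | tΔX 1.0353 tΔY 3.8637
    t=0.6182 [y] (2,3)
    t=0.6522 [x] (3,3) — stop
  → r_2 = 0.6522
beam 3: φ=45°, α=75°
  cosα=0.2588 sinα=0.9659 | (2,4) | tMaxX 2.4341 tMaxY 0.8696 | tΔX 3.8637 tΔY 1.0353
    t=0.8696 [y] (2,5)
    t=1.9049 [y] (2,6)
    t=2.4341 [x] (3,6) — stop
  → r_3 = 2.4341
beam 4: φ=90°, α=120°
  cosα=-0.5000 sinα=0.8660 | (2,4) | tMaxX 0.7400 tMaxY 0.9699 | tΔX 2.0000 tΔY 1.1547
    t=0.7400 [x] (1,4)
    t=0.9699 [y] (1,5)
    t=2.1246 [y] (1,6)
    t=2.7400 [x] (0,6) — stop
  → r_4 = 2.7400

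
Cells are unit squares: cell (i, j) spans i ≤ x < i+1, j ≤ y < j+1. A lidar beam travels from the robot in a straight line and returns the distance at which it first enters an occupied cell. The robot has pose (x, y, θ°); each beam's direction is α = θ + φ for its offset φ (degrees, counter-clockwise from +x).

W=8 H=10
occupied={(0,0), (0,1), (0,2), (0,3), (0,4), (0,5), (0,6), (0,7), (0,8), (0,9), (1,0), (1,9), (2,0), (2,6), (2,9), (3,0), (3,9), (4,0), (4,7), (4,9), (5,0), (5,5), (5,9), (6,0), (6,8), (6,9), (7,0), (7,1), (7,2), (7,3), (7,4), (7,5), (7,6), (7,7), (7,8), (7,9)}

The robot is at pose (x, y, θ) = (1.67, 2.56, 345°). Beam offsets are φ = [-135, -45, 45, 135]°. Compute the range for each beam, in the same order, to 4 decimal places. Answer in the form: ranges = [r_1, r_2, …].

beam 1: φ=-135°, α=210°
  dir = (cos 210°, sin 210°) = (-0.8660, -0.5000); from cell (1,2)
  next x-line at t=0.7736, next y-line at t=1.1200; Δt_x=1.1547, Δt_y=2.0000
    x: enter (0,2) at t=0.7736 ← occupied
  → r_1 = 0.7736
beam 2: φ=-45°, α=300°
  dir = (cos 300°, sin 300°) = (0.5000, -0.8660); from cell (1,2)
  next x-line at t=0.6600, next y-line at t=0.6466; Δt_x=2.0000, Δt_y=1.1547
    y: enter (1,1) at t=0.6466
    x: enter (2,1) at t=0.6600
    y: enter (2,0) at t=1.8013 ← occupied
  → r_2 = 1.8013
beam 3: φ=45°, α=30°
  dir = (cos 30°, sin 30°) = (0.8660, 0.5000); from cell (1,2)
  next x-line at t=0.3811, next y-line at t=0.8800; Δt_x=1.1547, Δt_y=2.0000
    x: enter (2,2) at t=0.3811
    y: enter (2,3) at t=0.8800
    x: enter (3,3) at t=1.5358
    x: enter (4,3) at t=2.6905
    y: enter (4,4) at t=2.8800
    x: enter (5,4) at t=3.8452
    y: enter (5,5) at t=4.8800 ← occupied
  → r_3 = 4.8800
beam 4: φ=135°, α=120°
  dir = (cos 120°, sin 120°) = (-0.5000, 0.8660); from cell (1,2)
  next x-line at t=1.3400, next y-line at t=0.5081; Δt_x=2.0000, Δt_y=1.1547
    y: enter (1,3) at t=0.5081
    x: enter (0,3) at t=1.3400 ← occupied
  → r_4 = 1.3400

ranges = [0.7736, 1.8013, 4.8800, 1.3400]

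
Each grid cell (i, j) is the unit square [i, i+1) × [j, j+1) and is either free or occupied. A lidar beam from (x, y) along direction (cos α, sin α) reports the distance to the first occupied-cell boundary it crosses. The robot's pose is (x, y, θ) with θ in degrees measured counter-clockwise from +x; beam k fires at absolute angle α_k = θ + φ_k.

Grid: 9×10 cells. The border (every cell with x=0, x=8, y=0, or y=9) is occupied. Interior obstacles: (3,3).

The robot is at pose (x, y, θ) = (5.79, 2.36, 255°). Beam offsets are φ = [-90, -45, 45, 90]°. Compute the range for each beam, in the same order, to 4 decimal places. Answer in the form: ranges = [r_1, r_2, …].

beam 1: φ=-90°, α=165°
  cosα=-0.9659 sinα=0.2588 | (5,2) | tMaxX 0.8179 tMaxY 2.4728 | tΔX 1.0353 tΔY 3.8637
    t=0.8179 [x] (4,2)
    t=1.8531 [x] (3,2)
    t=2.4728 [y] (3,3) — stop
  → r_1 = 2.4728
beam 2: φ=-45°, α=210°
  cosα=-0.8660 sinα=-0.5000 | (5,2) | tMaxX 0.9122 tMaxY 0.7200 | tΔX 1.1547 tΔY 2.0000
    t=0.7200 [y] (5,1)
    t=0.9122 [x] (4,1)
    t=2.0669 [x] (3,1)
    t=2.7200 [y] (3,0) — stop
  → r_2 = 2.7200
beam 3: φ=45°, α=300°
  cosα=0.5000 sinα=-0.8660 | (5,2) | tMaxX 0.4200 tMaxY 0.4157 | tΔX 2.0000 tΔY 1.1547
    t=0.4157 [y] (5,1)
    t=0.4200 [x] (6,1)
    t=1.5704 [y] (6,0) — stop
  → r_3 = 1.5704
beam 4: φ=90°, α=345°
  cosα=0.9659 sinα=-0.2588 | (5,2) | tMaxX 0.2174 tMaxY 1.3909 | tΔX 1.0353 tΔY 3.8637
    t=0.2174 [x] (6,2)
    t=1.2527 [x] (7,2)
    t=1.3909 [y] (7,1)
    t=2.2880 [x] (8,1) — stop
  → r_4 = 2.2880

ranges = [2.4728, 2.7200, 1.5704, 2.2880]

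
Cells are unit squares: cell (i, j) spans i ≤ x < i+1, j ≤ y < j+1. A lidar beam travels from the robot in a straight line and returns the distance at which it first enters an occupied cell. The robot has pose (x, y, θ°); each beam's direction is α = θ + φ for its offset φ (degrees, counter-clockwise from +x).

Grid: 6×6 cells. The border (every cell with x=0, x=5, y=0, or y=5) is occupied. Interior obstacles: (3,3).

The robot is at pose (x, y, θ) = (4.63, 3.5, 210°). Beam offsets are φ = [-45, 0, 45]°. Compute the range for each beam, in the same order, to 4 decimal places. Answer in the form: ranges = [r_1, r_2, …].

beam 1: φ=-45°, α=165°
  dir = (cos 165°, sin 165°) = (-0.9659, 0.2588); from cell (4,3)
  next x-line at t=0.6522, next y-line at t=1.9319; Δt_x=1.0353, Δt_y=3.8637
    x: enter (3,3) at t=0.6522 ← occupied
  → r_1 = 0.6522
beam 2: φ=0°, α=210°
  dir = (cos 210°, sin 210°) = (-0.8660, -0.5000); from cell (4,3)
  next x-line at t=0.7275, next y-line at t=1.0000; Δt_x=1.1547, Δt_y=2.0000
    x: enter (3,3) at t=0.7275 ← occupied
  → r_2 = 0.7275
beam 3: φ=45°, α=255°
  dir = (cos 255°, sin 255°) = (-0.2588, -0.9659); from cell (4,3)
  next x-line at t=2.4341, next y-line at t=0.5176; Δt_x=3.8637, Δt_y=1.0353
    y: enter (4,2) at t=0.5176
    y: enter (4,1) at t=1.5529
    x: enter (3,1) at t=2.4341
    y: enter (3,0) at t=2.5882 ← occupied
  → r_3 = 2.5882

ranges = [0.6522, 0.7275, 2.5882]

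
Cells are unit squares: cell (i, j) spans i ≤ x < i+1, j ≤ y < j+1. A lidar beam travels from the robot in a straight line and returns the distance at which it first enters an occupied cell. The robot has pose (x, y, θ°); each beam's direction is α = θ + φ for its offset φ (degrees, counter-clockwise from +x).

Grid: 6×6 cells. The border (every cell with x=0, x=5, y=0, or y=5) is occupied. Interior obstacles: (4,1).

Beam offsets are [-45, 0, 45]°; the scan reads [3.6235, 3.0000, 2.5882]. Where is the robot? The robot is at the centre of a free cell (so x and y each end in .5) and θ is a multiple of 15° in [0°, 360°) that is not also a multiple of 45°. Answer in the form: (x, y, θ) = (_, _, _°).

Enumerate (i+0.5, j+0.5, θ) over the 15 free cells and 16 admissible headings. For each, cast all 3 beams and compare to the given ranges.
  (1.5, 4.5, 255°): beam 1 = 0.5774 ≠ 3.6235 ✗
  (3.5, 3.5, 285°): beam 1 = 2.8868 ≠ 3.6235 ✗
  (3.5, 4.5, 285°): beam 1 = 4.0415 ≠ 3.6235 ✗
  (3.5, 4.5, 300°): beam 2 = 2.8868 ≠ 3.0000 ✗
  (4.5, 3.5, 300°): beam 1 = 1.5529 ≠ 3.6235 ✗
  …
  (2.5, 4.5, 300°): r_1=3.6235, r_2=3.0000, r_3=2.5882 — all match ✓
Unique over the lattice → pose = (2.5, 4.5, 300°).

(x, y, θ) = (2.5, 4.5, 300°)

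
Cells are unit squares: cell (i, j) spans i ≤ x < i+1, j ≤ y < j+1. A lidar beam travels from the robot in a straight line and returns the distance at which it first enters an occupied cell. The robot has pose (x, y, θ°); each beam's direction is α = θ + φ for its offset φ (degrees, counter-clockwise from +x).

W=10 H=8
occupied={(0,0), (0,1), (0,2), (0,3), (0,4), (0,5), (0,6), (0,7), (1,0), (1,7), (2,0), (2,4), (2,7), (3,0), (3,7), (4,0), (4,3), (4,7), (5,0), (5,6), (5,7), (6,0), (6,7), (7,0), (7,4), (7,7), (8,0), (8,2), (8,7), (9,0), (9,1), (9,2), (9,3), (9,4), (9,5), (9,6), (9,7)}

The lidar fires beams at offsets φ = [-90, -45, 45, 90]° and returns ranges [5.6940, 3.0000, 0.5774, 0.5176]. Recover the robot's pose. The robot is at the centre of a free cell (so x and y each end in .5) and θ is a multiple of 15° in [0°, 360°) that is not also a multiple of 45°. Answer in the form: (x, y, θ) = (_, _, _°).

The pose lattice has 43·16 = 688 candidates. Test each by forward raycasting.
  (8.5, 3.5, 240°): beam 1 = 1.0000 ≠ 5.6940 ✗
  (5.5, 4.5, 75°): beam 1 = 1.5529 ≠ 5.6940 ✗
  (3.5, 2.5, 285°): beam 1 = 2.5882 ≠ 5.6940 ✗
  …
  (7.5, 1.5, 195°): r_1=5.6940, r_2=3.0000, r_3=0.5774, r_4=0.5176 — all match ✓
No second candidate reproduces the full scan.

(x, y, θ) = (7.5, 1.5, 195°)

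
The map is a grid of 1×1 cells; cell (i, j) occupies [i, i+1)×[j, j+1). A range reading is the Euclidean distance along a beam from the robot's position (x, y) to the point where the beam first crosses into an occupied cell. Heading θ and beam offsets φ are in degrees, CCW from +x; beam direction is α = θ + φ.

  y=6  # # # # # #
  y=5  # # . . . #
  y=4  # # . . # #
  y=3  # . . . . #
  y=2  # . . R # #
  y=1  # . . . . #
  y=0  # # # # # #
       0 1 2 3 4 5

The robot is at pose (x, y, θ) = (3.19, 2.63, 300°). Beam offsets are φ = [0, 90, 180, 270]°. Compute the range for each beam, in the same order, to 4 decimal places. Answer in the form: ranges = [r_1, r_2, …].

ranges = [1.8822, 2.0900, 2.3800, 2.5288]

beam 1: φ=0°, α=300°
  dir = (cos 300°, sin 300°) = (0.5000, -0.8660); from cell (3,2)
  next x-line at t=1.6200, next y-line at t=0.7275; Δt_x=2.0000, Δt_y=1.1547
    y: enter (3,1) at t=0.7275
    x: enter (4,1) at t=1.6200
    y: enter (4,0) at t=1.8822 ← occupied
  → r_1 = 1.8822
beam 2: φ=90°, α=30°
  dir = (cos 30°, sin 30°) = (0.8660, 0.5000); from cell (3,2)
  next x-line at t=0.9353, next y-line at t=0.7400; Δt_x=1.1547, Δt_y=2.0000
    y: enter (3,3) at t=0.7400
    x: enter (4,3) at t=0.9353
    x: enter (5,3) at t=2.0900 ← occupied
  → r_2 = 2.0900
beam 3: φ=180°, α=120°
  dir = (cos 120°, sin 120°) = (-0.5000, 0.8660); from cell (3,2)
  next x-line at t=0.3800, next y-line at t=0.4272; Δt_x=2.0000, Δt_y=1.1547
    x: enter (2,2) at t=0.3800
    y: enter (2,3) at t=0.4272
    y: enter (2,4) at t=1.5819
    x: enter (1,4) at t=2.3800 ← occupied
  → r_3 = 2.3800
beam 4: φ=270°, α=210°
  dir = (cos 210°, sin 210°) = (-0.8660, -0.5000); from cell (3,2)
  next x-line at t=0.2194, next y-line at t=1.2600; Δt_x=1.1547, Δt_y=2.0000
    x: enter (2,2) at t=0.2194
    y: enter (2,1) at t=1.2600
    x: enter (1,1) at t=1.3741
    x: enter (0,1) at t=2.5288 ← occupied
  → r_4 = 2.5288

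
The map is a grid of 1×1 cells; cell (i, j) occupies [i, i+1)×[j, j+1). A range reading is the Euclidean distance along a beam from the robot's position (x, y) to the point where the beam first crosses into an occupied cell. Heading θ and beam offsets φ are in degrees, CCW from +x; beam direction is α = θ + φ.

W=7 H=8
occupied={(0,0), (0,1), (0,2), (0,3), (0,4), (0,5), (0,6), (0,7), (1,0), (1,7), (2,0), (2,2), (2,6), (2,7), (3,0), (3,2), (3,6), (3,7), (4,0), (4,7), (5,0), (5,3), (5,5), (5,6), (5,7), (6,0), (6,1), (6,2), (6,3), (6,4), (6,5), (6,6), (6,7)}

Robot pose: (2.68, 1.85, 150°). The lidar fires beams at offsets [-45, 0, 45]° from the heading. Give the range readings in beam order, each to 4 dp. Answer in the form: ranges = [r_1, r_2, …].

ranges = [0.1553, 0.3000, 1.7393]

beam 1: φ=-45°, α=105°
  dir = (cos 105°, sin 105°) = (-0.2588, 0.9659); from cell (2,1)
  next x-line at t=2.6273, next y-line at t=0.1553; Δt_x=3.8637, Δt_y=1.0353
    y: enter (2,2) at t=0.1553 ← occupied
  → r_1 = 0.1553
beam 2: φ=0°, α=150°
  dir = (cos 150°, sin 150°) = (-0.8660, 0.5000); from cell (2,1)
  next x-line at t=0.7852, next y-line at t=0.3000; Δt_x=1.1547, Δt_y=2.0000
    y: enter (2,2) at t=0.3000 ← occupied
  → r_2 = 0.3000
beam 3: φ=45°, α=195°
  dir = (cos 195°, sin 195°) = (-0.9659, -0.2588); from cell (2,1)
  next x-line at t=0.7040, next y-line at t=3.2841; Δt_x=1.0353, Δt_y=3.8637
    x: enter (1,1) at t=0.7040
    x: enter (0,1) at t=1.7393 ← occupied
  → r_3 = 1.7393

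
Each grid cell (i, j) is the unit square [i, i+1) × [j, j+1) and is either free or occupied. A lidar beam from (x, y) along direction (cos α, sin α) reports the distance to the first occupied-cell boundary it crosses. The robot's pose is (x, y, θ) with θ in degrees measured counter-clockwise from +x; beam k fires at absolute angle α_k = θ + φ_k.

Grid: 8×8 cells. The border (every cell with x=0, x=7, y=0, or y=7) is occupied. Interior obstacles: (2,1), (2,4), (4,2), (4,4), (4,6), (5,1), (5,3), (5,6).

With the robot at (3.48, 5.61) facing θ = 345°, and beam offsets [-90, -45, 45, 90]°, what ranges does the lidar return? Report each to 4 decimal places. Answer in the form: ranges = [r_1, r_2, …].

ranges = [3.7373, 1.0400, 0.7800, 1.4390]

beam 1: φ=-90°, α=255°
  d=(-0.2588,-0.9659)  start (3,5)  tX=1.8546 tY=0.6315  stride 1/|dx|=3.8637 1/|dy|=1.0353
    cross y-line → (3,4), t=0.6315
    cross y-line → (3,3), t=1.6668
    cross x-line → (2,3), t=1.8546
    cross y-line → (2,2), t=2.7021
    cross y-line → (2,1), t=3.7373 (wall)
  → r_1 = 3.7373
beam 2: φ=-45°, α=300°
  d=(0.5000,-0.8660)  start (3,5)  tX=1.0400 tY=0.7044  stride 1/|dx|=2.0000 1/|dy|=1.1547
    cross y-line → (3,4), t=0.7044
    cross x-line → (4,4), t=1.0400 (wall)
  → r_2 = 1.0400
beam 3: φ=45°, α=30°
  d=(0.8660,0.5000)  start (3,5)  tX=0.6004 tY=0.7800  stride 1/|dx|=1.1547 1/|dy|=2.0000
    cross x-line → (4,5), t=0.6004
    cross y-line → (4,6), t=0.7800 (wall)
  → r_3 = 0.7800
beam 4: φ=90°, α=75°
  d=(0.2588,0.9659)  start (3,5)  tX=2.0091 tY=0.4038  stride 1/|dx|=3.8637 1/|dy|=1.0353
    cross y-line → (3,6), t=0.4038
    cross y-line → (3,7), t=1.4390 (wall)
  → r_4 = 1.4390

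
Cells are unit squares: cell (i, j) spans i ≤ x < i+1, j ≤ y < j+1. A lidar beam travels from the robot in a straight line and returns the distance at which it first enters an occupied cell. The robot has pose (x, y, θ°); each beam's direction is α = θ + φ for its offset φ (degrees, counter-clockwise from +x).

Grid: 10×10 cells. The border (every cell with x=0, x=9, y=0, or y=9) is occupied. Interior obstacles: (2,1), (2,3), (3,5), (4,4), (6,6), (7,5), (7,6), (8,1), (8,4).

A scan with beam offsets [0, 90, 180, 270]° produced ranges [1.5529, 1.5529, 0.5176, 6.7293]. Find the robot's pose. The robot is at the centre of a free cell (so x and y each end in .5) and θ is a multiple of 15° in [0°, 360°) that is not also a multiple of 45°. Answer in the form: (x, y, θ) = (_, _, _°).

The pose lattice has 55·16 = 880 candidates. Test each by forward raycasting.
  (1.5, 7.5, 120°): beam 1 = 1.0000 ≠ 1.5529 ✗
  (4.5, 2.5, 300°): beam 1 = 1.7321 ≠ 1.5529 ✗
  (7.5, 4.5, 75°): beam 1 = 0.5176 ≠ 1.5529 ✗
  …
  (7.5, 8.5, 285°): r_1=1.5529, r_2=1.5529, r_3=0.5176, r_4=6.7293 — all match ✓
No second candidate reproduces the full scan.

(x, y, θ) = (7.5, 8.5, 285°)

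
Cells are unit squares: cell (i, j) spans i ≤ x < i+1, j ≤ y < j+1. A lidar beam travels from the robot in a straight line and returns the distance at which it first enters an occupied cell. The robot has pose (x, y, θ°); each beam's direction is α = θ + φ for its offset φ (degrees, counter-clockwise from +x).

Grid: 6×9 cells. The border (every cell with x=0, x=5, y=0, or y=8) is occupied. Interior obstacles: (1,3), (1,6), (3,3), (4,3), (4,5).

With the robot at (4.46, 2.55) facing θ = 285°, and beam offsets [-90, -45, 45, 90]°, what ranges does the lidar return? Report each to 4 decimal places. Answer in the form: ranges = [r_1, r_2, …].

ranges = [3.5821, 1.7898, 0.6235, 0.5590]

beam 1: φ=-90°, α=195°
  d=(-0.9659,-0.2588)  start (4,2)  tX=0.4762 tY=2.1250  stride 1/|dx|=1.0353 1/|dy|=3.8637
    cross x-line → (3,2), t=0.4762
    cross x-line → (2,2), t=1.5115
    cross y-line → (2,1), t=2.1250
    cross x-line → (1,1), t=2.5468
    cross x-line → (0,1), t=3.5821 (wall)
  → r_1 = 3.5821
beam 2: φ=-45°, α=240°
  d=(-0.5000,-0.8660)  start (4,2)  tX=0.9200 tY=0.6351  stride 1/|dx|=2.0000 1/|dy|=1.1547
    cross y-line → (4,1), t=0.6351
    cross x-line → (3,1), t=0.9200
    cross y-line → (3,0), t=1.7898 (wall)
  → r_2 = 1.7898
beam 3: φ=45°, α=330°
  d=(0.8660,-0.5000)  start (4,2)  tX=0.6235 tY=1.1000  stride 1/|dx|=1.1547 1/|dy|=2.0000
    cross x-line → (5,2), t=0.6235 (wall)
  → r_3 = 0.6235
beam 4: φ=90°, α=15°
  d=(0.9659,0.2588)  start (4,2)  tX=0.5590 tY=1.7387  stride 1/|dx|=1.0353 1/|dy|=3.8637
    cross x-line → (5,2), t=0.5590 (wall)
  → r_4 = 0.5590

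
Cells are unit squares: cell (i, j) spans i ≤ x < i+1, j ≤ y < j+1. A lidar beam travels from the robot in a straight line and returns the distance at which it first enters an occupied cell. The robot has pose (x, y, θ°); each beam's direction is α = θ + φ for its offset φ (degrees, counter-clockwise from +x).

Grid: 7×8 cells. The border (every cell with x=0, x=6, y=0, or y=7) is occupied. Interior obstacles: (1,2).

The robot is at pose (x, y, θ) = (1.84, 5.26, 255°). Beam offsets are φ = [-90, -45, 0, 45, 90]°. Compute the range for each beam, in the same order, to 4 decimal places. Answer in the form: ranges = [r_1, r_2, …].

ranges = [0.8696, 0.9699, 2.3397, 4.9190, 4.3067]

beam 1: φ=-90°, α=165°
  direction (-0.9659, 0.2588); cell (1,5); t to first gridline: x 0.8696, y 2.8591 (then +1.0353 / +3.8637)
    (0,5) via x @ 0.8696  # hit
  → r_1 = 0.8696
beam 2: φ=-45°, α=210°
  direction (-0.8660, -0.5000); cell (1,5); t to first gridline: x 0.9699, y 0.5200 (then +1.1547 / +2.0000)
    (1,4) via y @ 0.5200
    (0,4) via x @ 0.9699  # hit
  → r_2 = 0.9699
beam 3: φ=0°, α=255°
  direction (-0.2588, -0.9659); cell (1,5); t to first gridline: x 3.2455, y 0.2692 (then +3.8637 / +1.0353)
    (1,4) via y @ 0.2692
    (1,3) via y @ 1.3044
    (1,2) via y @ 2.3397  # hit
  → r_3 = 2.3397
beam 4: φ=45°, α=300°
  direction (0.5000, -0.8660); cell (1,5); t to first gridline: x 0.3200, y 0.3002 (then +2.0000 / +1.1547)
    (1,4) via y @ 0.3002
    (2,4) via x @ 0.3200
    (2,3) via y @ 1.4549
    (3,3) via x @ 2.3200
    (3,2) via y @ 2.6096
    (3,1) via y @ 3.7643
    (4,1) via x @ 4.3200
    (4,0) via y @ 4.9190  # hit
  → r_4 = 4.9190
beam 5: φ=90°, α=345°
  direction (0.9659, -0.2588); cell (1,5); t to first gridline: x 0.1656, y 1.0046 (then +1.0353 / +3.8637)
    (2,5) via x @ 0.1656
    (2,4) via y @ 1.0046
    (3,4) via x @ 1.2009
    (4,4) via x @ 2.2362
    (5,4) via x @ 3.2715
    (6,4) via x @ 4.3067  # hit
  → r_5 = 4.3067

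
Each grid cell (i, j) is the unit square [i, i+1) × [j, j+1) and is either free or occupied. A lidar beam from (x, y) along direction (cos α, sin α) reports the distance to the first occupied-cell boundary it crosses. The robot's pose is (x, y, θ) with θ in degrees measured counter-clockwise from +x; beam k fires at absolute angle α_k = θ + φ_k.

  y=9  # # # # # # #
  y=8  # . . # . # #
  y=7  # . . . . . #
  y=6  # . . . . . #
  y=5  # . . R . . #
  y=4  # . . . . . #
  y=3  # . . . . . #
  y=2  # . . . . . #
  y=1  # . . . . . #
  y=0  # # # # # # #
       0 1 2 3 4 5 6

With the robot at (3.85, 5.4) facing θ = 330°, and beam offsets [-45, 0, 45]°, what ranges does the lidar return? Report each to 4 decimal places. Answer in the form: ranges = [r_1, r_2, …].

beam 1: φ=-45°, α=285°
  dir = (cos 285°, sin 285°) = (0.2588, -0.9659); from cell (3,5)
  next x-line at t=0.5796, next y-line at t=0.4141; Δt_x=3.8637, Δt_y=1.0353
    y: enter (3,4) at t=0.4141
    x: enter (4,4) at t=0.5796
    y: enter (4,3) at t=1.4494
    y: enter (4,2) at t=2.4847
    y: enter (4,1) at t=3.5199
    x: enter (5,1) at t=4.4433
    y: enter (5,0) at t=4.5552 ← occupied
  → r_1 = 4.5552
beam 2: φ=0°, α=330°
  dir = (cos 330°, sin 330°) = (0.8660, -0.5000); from cell (3,5)
  next x-line at t=0.1732, next y-line at t=0.8000; Δt_x=1.1547, Δt_y=2.0000
    x: enter (4,5) at t=0.1732
    y: enter (4,4) at t=0.8000
    x: enter (5,4) at t=1.3279
    x: enter (6,4) at t=2.4826 ← occupied
  → r_2 = 2.4826
beam 3: φ=45°, α=15°
  dir = (cos 15°, sin 15°) = (0.9659, 0.2588); from cell (3,5)
  next x-line at t=0.1553, next y-line at t=2.3182; Δt_x=1.0353, Δt_y=3.8637
    x: enter (4,5) at t=0.1553
    x: enter (5,5) at t=1.1906
    x: enter (6,5) at t=2.2258 ← occupied
  → r_3 = 2.2258

ranges = [4.5552, 2.4826, 2.2258]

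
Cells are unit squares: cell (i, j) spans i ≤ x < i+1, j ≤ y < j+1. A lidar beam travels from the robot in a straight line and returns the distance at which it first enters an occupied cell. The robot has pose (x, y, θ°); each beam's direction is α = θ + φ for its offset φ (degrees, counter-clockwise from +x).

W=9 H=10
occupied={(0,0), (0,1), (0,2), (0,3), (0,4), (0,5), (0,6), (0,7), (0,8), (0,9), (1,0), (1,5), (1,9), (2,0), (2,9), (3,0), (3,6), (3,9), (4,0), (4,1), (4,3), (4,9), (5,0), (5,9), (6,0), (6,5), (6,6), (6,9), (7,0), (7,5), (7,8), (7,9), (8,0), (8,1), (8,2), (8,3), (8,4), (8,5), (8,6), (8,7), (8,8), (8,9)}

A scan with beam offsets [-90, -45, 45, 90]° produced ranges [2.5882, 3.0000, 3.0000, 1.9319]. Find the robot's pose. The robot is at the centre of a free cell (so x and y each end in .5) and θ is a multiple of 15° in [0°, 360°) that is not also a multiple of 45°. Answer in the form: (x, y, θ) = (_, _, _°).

(x, y, θ) = (3.5, 8.5, 285°)

The pose lattice has 48·16 = 768 candidates. Test each by forward raycasting.
  (3.5, 5.5, 165°): beam 1 = 0.5176 ≠ 2.5882 ✗
  (3.5, 7.5, 105°): beam 1 = 3.6235 ≠ 2.5882 ✗
  (6.5, 4.5, 165°): beam 1 = 0.5176 ≠ 2.5882 ✗
  …
  (3.5, 8.5, 285°): r_1=2.5882, r_2=3.0000, r_3=3.0000, r_4=1.9319 — all match ✓
No second candidate reproduces the full scan.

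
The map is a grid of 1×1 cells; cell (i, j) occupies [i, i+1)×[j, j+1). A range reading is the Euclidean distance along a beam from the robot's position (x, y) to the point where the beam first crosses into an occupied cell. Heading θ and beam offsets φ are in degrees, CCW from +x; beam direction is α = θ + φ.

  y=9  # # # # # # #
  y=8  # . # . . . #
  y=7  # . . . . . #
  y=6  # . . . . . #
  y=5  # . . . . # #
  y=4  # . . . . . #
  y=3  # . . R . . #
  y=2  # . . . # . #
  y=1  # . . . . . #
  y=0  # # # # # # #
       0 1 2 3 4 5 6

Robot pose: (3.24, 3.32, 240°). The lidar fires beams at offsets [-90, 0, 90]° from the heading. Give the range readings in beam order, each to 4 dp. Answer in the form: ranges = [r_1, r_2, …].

ranges = [2.5865, 2.6789, 0.8776]

beam 1: φ=-90°, α=150°
  d=(-0.8660,0.5000)  start (3,3)  tX=0.2771 tY=1.3600  stride 1/|dx|=1.1547 1/|dy|=2.0000
    cross x-line → (2,3), t=0.2771
    cross y-line → (2,4), t=1.3600
    cross x-line → (1,4), t=1.4318
    cross x-line → (0,4), t=2.5865 (wall)
  → r_1 = 2.5865
beam 2: φ=0°, α=240°
  d=(-0.5000,-0.8660)  start (3,3)  tX=0.4800 tY=0.3695  stride 1/|dx|=2.0000 1/|dy|=1.1547
    cross y-line → (3,2), t=0.3695
    cross x-line → (2,2), t=0.4800
    cross y-line → (2,1), t=1.5242
    cross x-line → (1,1), t=2.4800
    cross y-line → (1,0), t=2.6789 (wall)
  → r_2 = 2.6789
beam 3: φ=90°, α=330°
  d=(0.8660,-0.5000)  start (3,3)  tX=0.8776 tY=0.6400  stride 1/|dx|=1.1547 1/|dy|=2.0000
    cross y-line → (3,2), t=0.6400
    cross x-line → (4,2), t=0.8776 (wall)
  → r_3 = 0.8776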